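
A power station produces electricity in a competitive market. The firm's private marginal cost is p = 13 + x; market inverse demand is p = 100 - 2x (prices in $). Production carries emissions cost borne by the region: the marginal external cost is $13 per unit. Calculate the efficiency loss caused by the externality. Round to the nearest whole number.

Market equilibrium (private): 13 + x = 100 - 2x → x_m = 29.0000.
Social marginal cost = private MC + MEC = 26 + x.
Set SMC = demand: 26 + x = 100 - 2x → x* = 24.6667.
Between x* and x_m the wedge SMC − demand runs linearly from 0 to MEC(x_m), so the loss is a triangle.
DWL = ½ × 4.3333 × 13.0000 = 28.1665.

DWL = $28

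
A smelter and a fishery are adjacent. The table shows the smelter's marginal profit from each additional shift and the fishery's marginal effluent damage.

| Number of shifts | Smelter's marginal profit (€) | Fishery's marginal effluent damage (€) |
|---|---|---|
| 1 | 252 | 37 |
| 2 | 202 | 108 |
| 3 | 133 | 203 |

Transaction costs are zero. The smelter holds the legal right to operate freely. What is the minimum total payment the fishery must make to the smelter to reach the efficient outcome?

€133

Left alone the smelter would choose level 3 (marginal profit stays positive).
Efficient level: k* = 2 (marginal profit ≥ marginal effluent damage through 2).
The fishery must at least cover the smelter's forgone profit from cutting 3→2: 133 = 133.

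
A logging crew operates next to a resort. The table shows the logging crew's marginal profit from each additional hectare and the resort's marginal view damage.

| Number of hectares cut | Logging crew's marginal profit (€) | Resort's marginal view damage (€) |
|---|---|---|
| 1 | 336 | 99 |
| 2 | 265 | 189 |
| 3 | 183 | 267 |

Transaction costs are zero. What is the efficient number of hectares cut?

Bargaining reaches the level where marginal profit last exceeds marginal view damage.
That holds through level 2 (265 ≥ 189) but not at 3 (183 < 267).

2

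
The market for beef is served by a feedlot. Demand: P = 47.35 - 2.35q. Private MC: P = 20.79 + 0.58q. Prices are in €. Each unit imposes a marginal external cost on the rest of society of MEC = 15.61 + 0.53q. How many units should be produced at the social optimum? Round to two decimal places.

q* = 3.16

Social marginal cost = private MC + MEC = 36.40 + 1.11q.
Set SMC = demand: 36.40 + 1.11q = 47.35 - 2.35q → q* = 3.1647.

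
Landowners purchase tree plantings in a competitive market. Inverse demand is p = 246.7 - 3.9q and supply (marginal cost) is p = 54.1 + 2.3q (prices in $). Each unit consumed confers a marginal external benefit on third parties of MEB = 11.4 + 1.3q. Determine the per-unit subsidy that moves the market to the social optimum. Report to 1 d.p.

Social marginal benefit = demand + MEB = 258.1 - 2.6q.
Set SMB = MC: 258.1 - 2.6q = 54.1 + 2.3q → q* = 41.6327.
The Pigouvian subsidy equals MEB at q*: 11.4 + 1.3×41.6327 = 65.5225.

subsidy = $65.5 per unit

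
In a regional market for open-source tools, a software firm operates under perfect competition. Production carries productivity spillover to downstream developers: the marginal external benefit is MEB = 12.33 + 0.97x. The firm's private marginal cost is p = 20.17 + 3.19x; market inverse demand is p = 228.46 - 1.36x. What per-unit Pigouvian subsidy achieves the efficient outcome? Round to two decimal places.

Social marginal cost = private MC − MEB = 7.84 + 2.22x.
Set SMC = demand: 7.84 + 2.22x = 228.46 - 1.36x → x* = 61.6257.
The Pigouvian subsidy equals MEB at x*: 12.33 + 0.97×61.6257 = 72.1069.

subsidy = 72.11 per unit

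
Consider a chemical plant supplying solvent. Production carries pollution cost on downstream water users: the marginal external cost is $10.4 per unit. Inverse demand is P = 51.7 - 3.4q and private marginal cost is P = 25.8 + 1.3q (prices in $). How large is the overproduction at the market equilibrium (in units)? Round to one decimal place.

Market equilibrium (private): 25.8 + 1.3q = 51.7 - 3.4q → q_m = 5.5106.
Social marginal cost = private MC + MEC = 36.2 + 1.3q.
Set SMC = demand: 36.2 + 1.3q = 51.7 - 3.4q → q* = 3.2979.
Gap = |5.5106 − 3.2979| = 2.2127.

2.2 units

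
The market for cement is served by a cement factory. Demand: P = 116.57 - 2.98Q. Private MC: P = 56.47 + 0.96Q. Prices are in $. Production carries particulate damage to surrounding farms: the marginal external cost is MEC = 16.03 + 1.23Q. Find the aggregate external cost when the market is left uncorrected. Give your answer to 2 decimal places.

Market equilibrium (private): 56.47 + 0.96Q = 116.57 - 2.98Q → Q_m = 15.2538.
Total external cost = ∫₀^{Q_m} (16.03 + 1.23Q) dQ = 16.03×15.2538 + ½×1.23×15.2538² = 387.6156.

$387.62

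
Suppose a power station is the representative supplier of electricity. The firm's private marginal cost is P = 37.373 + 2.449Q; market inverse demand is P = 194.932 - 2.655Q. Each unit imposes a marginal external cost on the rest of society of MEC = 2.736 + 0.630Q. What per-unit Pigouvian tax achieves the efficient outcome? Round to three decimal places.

tax = 19.747 per unit

Social marginal cost = private MC + MEC = 40.109 + 3.079Q.
Set SMC = demand: 40.109 + 3.079Q = 194.932 - 2.655Q → Q* = 27.0009.
The Pigouvian tax equals MEC at Q*: 2.736 + 0.630×27.0009 = 19.7466.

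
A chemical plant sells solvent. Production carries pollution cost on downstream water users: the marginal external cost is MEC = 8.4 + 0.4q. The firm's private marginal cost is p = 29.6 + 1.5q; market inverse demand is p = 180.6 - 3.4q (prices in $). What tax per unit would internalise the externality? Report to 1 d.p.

tax = $19.2 per unit

Social marginal cost = private MC + MEC = 38.0 + 1.9q.
Set SMC = demand: 38.0 + 1.9q = 180.6 - 3.4q → q* = 26.9057.
The Pigouvian tax equals MEC at q*: 8.4 + 0.4×26.9057 = 19.1623.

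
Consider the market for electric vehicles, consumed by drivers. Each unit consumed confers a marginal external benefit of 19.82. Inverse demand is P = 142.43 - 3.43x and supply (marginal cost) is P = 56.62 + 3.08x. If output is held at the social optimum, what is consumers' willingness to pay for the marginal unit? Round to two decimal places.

P = 86.78

Social marginal benefit = demand + MEB = 162.25 - 3.43x.
Set SMB = MC: 162.25 - 3.43x = 56.62 + 3.08x → x* = 16.2258.
Consumer price on the demand curve at x*: 142.43 − 3.43×16.2258 = 86.7755.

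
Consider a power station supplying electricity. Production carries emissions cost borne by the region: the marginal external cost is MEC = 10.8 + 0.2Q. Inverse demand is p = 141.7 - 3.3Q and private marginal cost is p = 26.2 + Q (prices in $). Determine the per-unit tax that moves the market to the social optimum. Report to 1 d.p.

tax = $15.5 per unit

Social marginal cost = private MC + MEC = 37.0 + 1.2Q.
Set SMC = demand: 37.0 + 1.2Q = 141.7 - 3.3Q → Q* = 23.2667.
The Pigouvian tax equals MEC at Q*: 10.8 + 0.2×23.2667 = 15.4533.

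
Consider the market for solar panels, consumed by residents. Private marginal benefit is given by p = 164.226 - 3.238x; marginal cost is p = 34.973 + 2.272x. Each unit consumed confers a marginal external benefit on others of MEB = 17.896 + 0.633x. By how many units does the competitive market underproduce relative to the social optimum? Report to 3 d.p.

Market equilibrium (private): 34.973 + 2.272x = 164.226 - 3.238x → x_m = 23.4579.
Social marginal benefit = demand + MEB = 182.122 - 2.605x.
Set SMB = MC: 182.122 - 2.605x = 34.973 + 2.272x → x* = 30.1720.
Gap = |23.4579 − 30.1720| = 6.7141.

6.714 units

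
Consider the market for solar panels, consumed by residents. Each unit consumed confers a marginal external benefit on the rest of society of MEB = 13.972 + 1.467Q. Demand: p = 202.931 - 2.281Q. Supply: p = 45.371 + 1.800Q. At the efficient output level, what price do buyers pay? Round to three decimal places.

P = 53.251

Social marginal benefit = demand + MEB = 216.903 - 0.814Q.
Set SMB = MC: 216.903 - 0.814Q = 45.371 + 1.800Q → Q* = 65.6205.
Consumer price on the demand curve at Q*: 202.931 − 2.281×65.6205 = 53.2506.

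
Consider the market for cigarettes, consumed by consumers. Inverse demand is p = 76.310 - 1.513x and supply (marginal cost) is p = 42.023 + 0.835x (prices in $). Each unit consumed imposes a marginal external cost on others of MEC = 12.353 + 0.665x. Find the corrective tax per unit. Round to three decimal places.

tax = $17.194 per unit

Social marginal benefit = demand − MEC = 63.957 - 2.178x.
Set SMB = MC: 63.957 - 2.178x = 42.023 + 0.835x → x* = 7.2798.
The Pigouvian tax equals MEC at x*: 12.353 + 0.665×7.2798 = 17.1941.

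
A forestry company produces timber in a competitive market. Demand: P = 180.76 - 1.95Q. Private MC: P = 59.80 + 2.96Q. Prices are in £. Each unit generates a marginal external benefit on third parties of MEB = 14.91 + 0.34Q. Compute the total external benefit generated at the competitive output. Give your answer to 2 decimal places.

£470.49

Market equilibrium (private): 59.80 + 2.96Q = 180.76 - 1.95Q → Q_m = 24.6354.
Total external benefit = ∫₀^{Q_m} (14.91 + 0.34Q) dQ = 14.91×24.6354 + ½×0.34×24.6354² = 470.4873.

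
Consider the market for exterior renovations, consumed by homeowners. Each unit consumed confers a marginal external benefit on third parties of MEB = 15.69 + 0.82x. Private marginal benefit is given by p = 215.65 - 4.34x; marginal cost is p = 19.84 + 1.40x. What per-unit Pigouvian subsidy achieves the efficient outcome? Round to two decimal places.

subsidy = 50.94 per unit

Social marginal benefit = demand + MEB = 231.34 - 3.52x.
Set SMB = MC: 231.34 - 3.52x = 19.84 + 1.40x → x* = 42.9878.
The Pigouvian subsidy equals MEB at x*: 15.69 + 0.82×42.9878 = 50.9400.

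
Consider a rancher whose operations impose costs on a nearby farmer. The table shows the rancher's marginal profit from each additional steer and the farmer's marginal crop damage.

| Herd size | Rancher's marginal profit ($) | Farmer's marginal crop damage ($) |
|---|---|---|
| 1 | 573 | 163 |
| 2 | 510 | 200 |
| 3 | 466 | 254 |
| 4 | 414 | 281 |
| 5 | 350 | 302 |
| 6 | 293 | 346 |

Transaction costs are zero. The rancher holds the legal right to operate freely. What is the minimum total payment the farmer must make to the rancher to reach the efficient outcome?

Left alone the rancher would choose level 6 (marginal profit stays positive).
Efficient level: k* = 5 (marginal profit ≥ marginal crop damage through 5).
The farmer must at least cover the rancher's forgone profit from cutting 6→5: 293 = 293.

$293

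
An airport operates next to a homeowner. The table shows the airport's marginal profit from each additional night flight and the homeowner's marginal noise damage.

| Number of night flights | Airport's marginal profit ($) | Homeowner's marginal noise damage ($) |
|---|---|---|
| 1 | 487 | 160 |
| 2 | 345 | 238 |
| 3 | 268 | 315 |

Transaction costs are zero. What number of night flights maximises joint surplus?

2

Bargaining reaches the level where marginal profit last exceeds marginal noise damage.
That holds through level 2 (345 ≥ 238) but not at 3 (268 < 315).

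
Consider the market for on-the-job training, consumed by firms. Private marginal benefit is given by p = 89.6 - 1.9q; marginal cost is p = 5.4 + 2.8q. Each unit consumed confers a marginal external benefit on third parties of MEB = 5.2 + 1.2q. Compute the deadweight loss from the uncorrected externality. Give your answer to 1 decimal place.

Market equilibrium (private): 5.4 + 2.8q = 89.6 - 1.9q → q_m = 17.9149.
Social marginal benefit = demand + MEB = 94.8 - 0.7q.
Set SMB = MC: 94.8 - 0.7q = 5.4 + 2.8q → q* = 25.5429.
Height of the DWL triangle at q_m is SMB(q_m) − MC(q_m) = MEB(q_m) = 26.6979.
DWL = ½ × 7.6280 × 26.6979 = 101.8258.

DWL = 101.8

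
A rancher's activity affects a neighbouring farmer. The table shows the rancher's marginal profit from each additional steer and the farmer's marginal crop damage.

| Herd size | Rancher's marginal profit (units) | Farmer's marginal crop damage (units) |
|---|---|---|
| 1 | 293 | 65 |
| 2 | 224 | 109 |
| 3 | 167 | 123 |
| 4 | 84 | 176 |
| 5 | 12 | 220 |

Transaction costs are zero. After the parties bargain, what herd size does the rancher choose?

3

Bargaining reaches the level where marginal profit last exceeds marginal crop damage.
That holds through level 3 (167 ≥ 123) but not at 4 (84 < 176).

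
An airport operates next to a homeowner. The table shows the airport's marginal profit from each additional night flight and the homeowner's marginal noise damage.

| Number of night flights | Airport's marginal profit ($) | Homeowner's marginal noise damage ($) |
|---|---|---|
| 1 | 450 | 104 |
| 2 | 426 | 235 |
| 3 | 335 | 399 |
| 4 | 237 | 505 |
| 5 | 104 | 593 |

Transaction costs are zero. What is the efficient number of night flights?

2

Bargaining reaches the level where marginal profit last exceeds marginal noise damage.
That holds through level 2 (426 ≥ 235) but not at 3 (335 < 399).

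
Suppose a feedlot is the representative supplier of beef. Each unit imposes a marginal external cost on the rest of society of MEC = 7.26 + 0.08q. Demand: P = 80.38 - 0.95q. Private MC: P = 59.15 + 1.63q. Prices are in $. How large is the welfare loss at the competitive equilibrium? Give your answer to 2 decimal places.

DWL = $11.79

Market equilibrium (private): 59.15 + 1.63q = 80.38 - 0.95q → q_m = 8.2287.
Social marginal cost = private MC + MEC = 66.41 + 1.71q.
Set SMC = demand: 66.41 + 1.71q = 80.38 - 0.95q → q* = 5.2519.
The welfare-loss triangle has base |q_m − q*| and height MEC(q_m) (the vertical gap between SMC and demand is zero at q* and MEC at q_m).
DWL = ½ × 2.9768 × 7.9183 = 11.7856.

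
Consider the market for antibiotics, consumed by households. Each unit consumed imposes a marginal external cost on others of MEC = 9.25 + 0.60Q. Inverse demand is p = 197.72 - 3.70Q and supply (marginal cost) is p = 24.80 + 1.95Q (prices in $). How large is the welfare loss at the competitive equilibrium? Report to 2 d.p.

DWL = $61.00

Market equilibrium (private): 24.80 + 1.95Q = 197.72 - 3.70Q → Q_m = 30.6053.
Social marginal benefit = demand − MEC = 188.47 - 4.30Q.
Set SMB = MC: 188.47 - 4.30Q = 24.80 + 1.95Q → Q* = 26.1872.
The loss is the area between SMB and MC from Q* to Q_m; with linear curves that's a triangle of height MEC(Q_m).
DWL = ½ × 4.4181 × 27.6132 = 60.9989.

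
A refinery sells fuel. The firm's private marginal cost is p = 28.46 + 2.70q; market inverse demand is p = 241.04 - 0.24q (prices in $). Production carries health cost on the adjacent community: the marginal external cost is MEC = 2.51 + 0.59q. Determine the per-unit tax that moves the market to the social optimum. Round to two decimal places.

Social marginal cost = private MC + MEC = 30.97 + 3.29q.
Set SMC = demand: 30.97 + 3.29q = 241.04 - 0.24q → q* = 59.5099.
The Pigouvian tax equals MEC at q*: 2.51 + 0.59×59.5099 = 37.6208.

tax = $37.62 per unit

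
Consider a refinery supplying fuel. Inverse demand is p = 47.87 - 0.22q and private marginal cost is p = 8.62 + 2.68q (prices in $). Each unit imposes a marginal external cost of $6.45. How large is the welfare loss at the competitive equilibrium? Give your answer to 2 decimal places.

DWL = $7.17

Market equilibrium (private): 8.62 + 2.68q = 47.87 - 0.22q → q_m = 13.5345.
Social marginal cost = private MC + MEC = 15.07 + 2.68q.
Set SMC = demand: 15.07 + 2.68q = 47.87 - 0.22q → q* = 11.3103.
Height of the DWL triangle at q_m is SMC(q_m) − demand(q_m) = MEC(q_m) = 6.4500.
DWL = ½ × 2.2242 × 6.4500 = 7.1730.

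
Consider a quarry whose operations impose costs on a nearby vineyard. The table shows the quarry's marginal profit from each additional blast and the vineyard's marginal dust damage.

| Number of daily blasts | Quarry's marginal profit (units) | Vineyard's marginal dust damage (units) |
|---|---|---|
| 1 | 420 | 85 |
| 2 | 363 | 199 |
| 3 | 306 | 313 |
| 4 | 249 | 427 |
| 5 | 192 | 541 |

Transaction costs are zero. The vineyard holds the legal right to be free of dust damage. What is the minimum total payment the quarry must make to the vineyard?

Efficient level: marginal profit ≥ marginal dust damage through level 2, so k* = 2.
With the vineyard holding the right, the quarry must at least compensate total damage at k*: 85 + 199 = 284.

284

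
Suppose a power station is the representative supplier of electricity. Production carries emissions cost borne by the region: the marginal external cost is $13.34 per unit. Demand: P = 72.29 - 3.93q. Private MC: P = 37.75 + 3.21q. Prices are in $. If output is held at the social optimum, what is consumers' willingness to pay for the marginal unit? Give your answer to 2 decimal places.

Social marginal cost = private MC + MEC = 51.09 + 3.21q.
Set SMC = demand: 51.09 + 3.21q = 72.29 - 3.93q → q* = 2.9692.
Consumer price on the demand curve at q*: 72.29 − 3.93×2.9692 = 60.6210.

P = $60.62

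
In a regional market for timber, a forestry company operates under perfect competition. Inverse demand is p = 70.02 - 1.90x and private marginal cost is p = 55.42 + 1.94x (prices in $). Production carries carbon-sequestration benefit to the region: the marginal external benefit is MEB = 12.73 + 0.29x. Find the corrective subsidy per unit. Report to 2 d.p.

Social marginal cost = private MC − MEB = 42.69 + 1.65x.
Set SMC = demand: 42.69 + 1.65x = 70.02 - 1.90x → x* = 7.6986.
The Pigouvian subsidy equals MEB at x*: 12.73 + 0.29×7.6986 = 14.9626.

subsidy = $14.96 per unit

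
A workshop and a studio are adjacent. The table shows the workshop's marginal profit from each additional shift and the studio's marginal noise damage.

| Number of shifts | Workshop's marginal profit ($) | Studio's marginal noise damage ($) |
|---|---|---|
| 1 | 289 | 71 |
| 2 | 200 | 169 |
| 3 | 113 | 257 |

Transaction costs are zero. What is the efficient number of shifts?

2

Bargaining reaches the level where marginal profit last exceeds marginal noise damage.
That holds through level 2 (200 ≥ 169) but not at 3 (113 < 257).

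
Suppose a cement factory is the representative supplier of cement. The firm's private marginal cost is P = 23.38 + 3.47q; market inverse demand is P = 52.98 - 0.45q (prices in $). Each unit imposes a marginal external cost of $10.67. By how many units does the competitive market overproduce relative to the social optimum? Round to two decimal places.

2.72 units

Market equilibrium (private): 23.38 + 3.47q = 52.98 - 0.45q → q_m = 7.5510.
Social marginal cost = private MC + MEC = 34.05 + 3.47q.
Set SMC = demand: 34.05 + 3.47q = 52.98 - 0.45q → q* = 4.8291.
Gap = |7.5510 − 4.8291| = 2.7219.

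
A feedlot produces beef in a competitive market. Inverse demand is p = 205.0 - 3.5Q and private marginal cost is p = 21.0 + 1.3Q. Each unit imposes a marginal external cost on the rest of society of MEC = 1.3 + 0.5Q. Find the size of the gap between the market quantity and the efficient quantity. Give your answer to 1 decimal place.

Market equilibrium (private): 21.0 + 1.3Q = 205.0 - 3.5Q → Q_m = 38.3333.
Social marginal cost = private MC + MEC = 22.3 + 1.8Q.
Set SMC = demand: 22.3 + 1.8Q = 205.0 - 3.5Q → Q* = 34.4717.
Gap = |38.3333 − 34.4717| = 3.8616.

3.9 units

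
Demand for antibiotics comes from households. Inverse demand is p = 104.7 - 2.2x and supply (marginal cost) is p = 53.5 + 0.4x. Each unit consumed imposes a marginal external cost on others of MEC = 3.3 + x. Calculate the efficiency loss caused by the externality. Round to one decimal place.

Market equilibrium (private): 53.5 + 0.4x = 104.7 - 2.2x → x_m = 19.6923.
Social marginal benefit = demand − MEC = 101.4 - 3.2x.
Set SMB = MC: 101.4 - 3.2x = 53.5 + 0.4x → x* = 13.3056.
Between x* and x_m the wedge MC − SMB runs linearly from 0 to MEC(x_m), so the loss is a triangle.
DWL = ½ × 6.3867 × 22.9923 = 73.4225.

DWL = 73.4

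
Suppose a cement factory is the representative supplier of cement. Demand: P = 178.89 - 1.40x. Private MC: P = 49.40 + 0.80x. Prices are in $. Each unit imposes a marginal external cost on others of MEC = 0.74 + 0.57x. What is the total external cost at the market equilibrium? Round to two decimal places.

Market equilibrium (private): 49.40 + 0.80x = 178.89 - 1.40x → x_m = 58.8591.
Total external cost = ∫₀^{x_m} (0.74 + 0.57x) dx = 0.74×58.8591 + ½×0.57×58.8591² = 1030.9079.

$1030.91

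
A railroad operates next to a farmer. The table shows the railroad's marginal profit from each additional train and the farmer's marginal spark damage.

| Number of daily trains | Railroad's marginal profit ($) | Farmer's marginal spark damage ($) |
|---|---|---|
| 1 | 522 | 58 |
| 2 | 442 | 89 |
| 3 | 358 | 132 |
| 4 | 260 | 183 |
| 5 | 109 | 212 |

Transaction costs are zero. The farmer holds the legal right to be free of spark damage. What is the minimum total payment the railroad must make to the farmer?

$462

Efficient level: marginal profit ≥ marginal spark damage through level 4, so k* = 4.
With the farmer holding the right, the railroad must at least compensate total damage at k*: 58 + 89 + 132 + 183 = 462.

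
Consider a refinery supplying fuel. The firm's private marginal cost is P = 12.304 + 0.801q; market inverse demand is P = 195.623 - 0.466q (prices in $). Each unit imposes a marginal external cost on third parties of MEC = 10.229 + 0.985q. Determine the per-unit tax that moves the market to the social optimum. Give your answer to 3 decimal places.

tax = $85.937 per unit

Social marginal cost = private MC + MEC = 22.533 + 1.786q.
Set SMC = demand: 22.533 + 1.786q = 195.623 - 0.466q → q* = 76.8606.
The Pigouvian tax equals MEC at q*: 10.229 + 0.985×76.8606 = 85.9367.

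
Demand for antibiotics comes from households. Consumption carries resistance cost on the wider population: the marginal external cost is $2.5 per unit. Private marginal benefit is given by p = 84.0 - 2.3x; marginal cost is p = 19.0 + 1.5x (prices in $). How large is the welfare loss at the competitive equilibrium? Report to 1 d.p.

DWL = $0.8

Market equilibrium (private): 19.0 + 1.5x = 84.0 - 2.3x → x_m = 17.1053.
Social marginal benefit = demand − MEC = 81.5 - 2.3x.
Set SMB = MC: 81.5 - 2.3x = 19.0 + 1.5x → x* = 16.4474.
The loss is the area between SMB and MC from x* to x_m; with linear curves that's a triangle of height MEC(x_m).
DWL = ½ × 0.6579 × 2.5000 = 0.8224.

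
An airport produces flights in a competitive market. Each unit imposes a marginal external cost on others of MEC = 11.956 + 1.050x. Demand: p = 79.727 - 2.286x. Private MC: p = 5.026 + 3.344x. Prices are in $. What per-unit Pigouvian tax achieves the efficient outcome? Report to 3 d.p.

Social marginal cost = private MC + MEC = 16.982 + 4.394x.
Set SMC = demand: 16.982 + 4.394x = 79.727 - 2.286x → x* = 9.3930.
The Pigouvian tax equals MEC at x*: 11.956 + 1.050×9.3930 = 21.8187.

tax = $21.819 per unit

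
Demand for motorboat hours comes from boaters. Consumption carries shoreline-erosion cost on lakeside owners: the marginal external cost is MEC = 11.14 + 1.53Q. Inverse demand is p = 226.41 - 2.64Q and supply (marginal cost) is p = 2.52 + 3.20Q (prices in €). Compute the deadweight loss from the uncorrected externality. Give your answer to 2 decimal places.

DWL = €330.50

Market equilibrium (private): 2.52 + 3.20Q = 226.41 - 2.64Q → Q_m = 38.3373.
Social marginal benefit = demand − MEC = 215.27 - 4.17Q.
Set SMB = MC: 215.27 - 4.17Q = 2.52 + 3.20Q → Q* = 28.8670.
The loss is the area between SMB and MC from Q* to Q_m; with linear curves that's a triangle of height MEC(Q_m).
DWL = ½ × 9.4703 × 69.7961 = 330.4950.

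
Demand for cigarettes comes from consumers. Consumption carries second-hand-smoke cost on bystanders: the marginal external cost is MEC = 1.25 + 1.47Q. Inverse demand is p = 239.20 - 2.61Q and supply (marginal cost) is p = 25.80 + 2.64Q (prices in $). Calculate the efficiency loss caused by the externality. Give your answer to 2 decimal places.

DWL = $276.88

Market equilibrium (private): 25.80 + 2.64Q = 239.20 - 2.61Q → Q_m = 40.6476.
Social marginal benefit = demand − MEC = 237.95 - 4.08Q.
Set SMB = MC: 237.95 - 4.08Q = 25.80 + 2.64Q → Q* = 31.5699.
Between Q* and Q_m the wedge MC − SMB runs linearly from 0 to MEC(Q_m), so the loss is a triangle.
DWL = ½ × 9.0777 × 61.0020 = 276.8789.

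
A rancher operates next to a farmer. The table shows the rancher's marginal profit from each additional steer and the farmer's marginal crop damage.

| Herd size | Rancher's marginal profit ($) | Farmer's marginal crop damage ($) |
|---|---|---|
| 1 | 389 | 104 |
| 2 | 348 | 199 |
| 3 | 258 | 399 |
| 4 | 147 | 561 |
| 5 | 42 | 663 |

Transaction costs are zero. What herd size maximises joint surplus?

2

Bargaining reaches the level where marginal profit last exceeds marginal crop damage.
That holds through level 2 (348 ≥ 199) but not at 3 (258 < 399).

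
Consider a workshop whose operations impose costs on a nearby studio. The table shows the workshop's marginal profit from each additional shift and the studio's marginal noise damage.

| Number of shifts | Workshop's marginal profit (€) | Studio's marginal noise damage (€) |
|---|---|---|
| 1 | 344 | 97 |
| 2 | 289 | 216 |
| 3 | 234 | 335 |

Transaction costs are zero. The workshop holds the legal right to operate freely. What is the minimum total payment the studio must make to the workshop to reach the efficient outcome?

Left alone the workshop would choose level 3 (marginal profit stays positive).
Efficient level: k* = 2 (marginal profit ≥ marginal noise damage through 2).
The studio must at least cover the workshop's forgone profit from cutting 3→2: 234 = 234.

€234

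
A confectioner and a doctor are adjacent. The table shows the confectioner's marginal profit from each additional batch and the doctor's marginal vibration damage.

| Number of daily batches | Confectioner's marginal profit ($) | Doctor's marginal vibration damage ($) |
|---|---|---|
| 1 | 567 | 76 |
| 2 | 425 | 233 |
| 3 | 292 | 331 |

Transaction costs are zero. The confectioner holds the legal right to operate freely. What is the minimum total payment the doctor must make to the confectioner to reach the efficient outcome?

$292

Left alone the confectioner would choose level 3 (marginal profit stays positive).
Efficient level: k* = 2 (marginal profit ≥ marginal vibration damage through 2).
The doctor must at least cover the confectioner's forgone profit from cutting 3→2: 292 = 292.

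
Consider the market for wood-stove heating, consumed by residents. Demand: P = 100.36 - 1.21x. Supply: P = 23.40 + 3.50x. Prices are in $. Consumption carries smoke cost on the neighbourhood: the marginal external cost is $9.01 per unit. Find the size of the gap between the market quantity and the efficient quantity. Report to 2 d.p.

1.91 units

Market equilibrium (private): 23.40 + 3.50x = 100.36 - 1.21x → x_m = 16.3397.
Social marginal benefit = demand − MEC = 91.35 - 1.21x.
Set SMB = MC: 91.35 - 1.21x = 23.40 + 3.50x → x* = 14.4268.
Gap = |16.3397 − 14.4268| = 1.9129.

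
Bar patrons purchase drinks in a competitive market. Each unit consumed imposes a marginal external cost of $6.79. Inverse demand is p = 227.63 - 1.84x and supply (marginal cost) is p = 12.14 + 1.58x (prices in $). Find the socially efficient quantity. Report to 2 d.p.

Social marginal benefit = demand − MEC = 220.84 - 1.84x.
Set SMB = MC: 220.84 - 1.84x = 12.14 + 1.58x → x* = 61.0234.

x* = 61.02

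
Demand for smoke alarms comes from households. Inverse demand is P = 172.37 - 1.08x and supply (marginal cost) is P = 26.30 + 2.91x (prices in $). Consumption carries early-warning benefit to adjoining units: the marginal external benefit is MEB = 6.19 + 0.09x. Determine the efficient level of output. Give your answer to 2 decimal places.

Social marginal benefit = demand + MEB = 178.56 - 0.99x.
Set SMB = MC: 178.56 - 0.99x = 26.30 + 2.91x → x* = 39.0410.

x* = 39.04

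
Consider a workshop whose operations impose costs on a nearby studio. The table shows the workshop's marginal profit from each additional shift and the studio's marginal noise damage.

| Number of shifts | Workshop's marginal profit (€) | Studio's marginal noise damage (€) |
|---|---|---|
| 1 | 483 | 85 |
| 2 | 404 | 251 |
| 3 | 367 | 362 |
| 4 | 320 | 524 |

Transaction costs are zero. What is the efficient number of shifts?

3

Bargaining reaches the level where marginal profit last exceeds marginal noise damage.
That holds through level 3 (367 ≥ 362) but not at 4 (320 < 524).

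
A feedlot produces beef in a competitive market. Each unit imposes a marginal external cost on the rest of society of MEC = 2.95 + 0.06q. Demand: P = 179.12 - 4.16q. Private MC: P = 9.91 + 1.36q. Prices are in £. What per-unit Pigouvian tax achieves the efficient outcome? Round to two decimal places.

tax = £4.74 per unit

Social marginal cost = private MC + MEC = 12.86 + 1.42q.
Set SMC = demand: 12.86 + 1.42q = 179.12 - 4.16q → q* = 29.7957.
The Pigouvian tax equals MEC at q*: 2.95 + 0.06×29.7957 = 4.7377.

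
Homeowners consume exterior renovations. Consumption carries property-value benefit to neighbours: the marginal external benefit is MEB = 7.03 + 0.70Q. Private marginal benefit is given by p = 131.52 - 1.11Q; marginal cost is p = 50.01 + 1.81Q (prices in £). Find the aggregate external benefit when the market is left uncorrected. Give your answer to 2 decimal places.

Market equilibrium (private): 50.01 + 1.81Q = 131.52 - 1.11Q → Q_m = 27.9144.
Total external benefit = ∫₀^{Q_m} (7.03 + 0.70Q) dQ = 7.03×27.9144 + ½×0.70×27.9144² = 468.9630.

£468.96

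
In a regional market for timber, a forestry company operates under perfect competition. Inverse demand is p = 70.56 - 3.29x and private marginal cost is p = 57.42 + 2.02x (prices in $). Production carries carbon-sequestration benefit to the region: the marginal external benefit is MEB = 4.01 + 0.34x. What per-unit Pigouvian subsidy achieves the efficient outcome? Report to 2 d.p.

subsidy = $5.18 per unit

Social marginal cost = private MC − MEB = 53.41 + 1.68x.
Set SMC = demand: 53.41 + 1.68x = 70.56 - 3.29x → x* = 3.4507.
The Pigouvian subsidy equals MEB at x*: 4.01 + 0.34×3.4507 = 5.1832.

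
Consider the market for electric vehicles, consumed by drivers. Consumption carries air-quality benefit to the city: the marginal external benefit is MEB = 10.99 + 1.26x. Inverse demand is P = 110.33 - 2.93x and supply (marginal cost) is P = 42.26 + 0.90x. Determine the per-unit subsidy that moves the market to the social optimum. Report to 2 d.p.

subsidy = 49.75 per unit

Social marginal benefit = demand + MEB = 121.32 - 1.67x.
Set SMB = MC: 121.32 - 1.67x = 42.26 + 0.90x → x* = 30.7626.
The Pigouvian subsidy equals MEB at x*: 10.99 + 1.26×30.7626 = 49.7509.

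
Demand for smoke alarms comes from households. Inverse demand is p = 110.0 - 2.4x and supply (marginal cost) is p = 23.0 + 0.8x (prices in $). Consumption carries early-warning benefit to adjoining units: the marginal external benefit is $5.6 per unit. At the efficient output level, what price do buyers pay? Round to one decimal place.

P = $40.6

Social marginal benefit = demand + MEB = 115.6 - 2.4x.
Set SMB = MC: 115.6 - 2.4x = 23.0 + 0.8x → x* = 28.9375.
Consumer price on the demand curve at x*: 110.0 − 2.4×28.9375 = 40.5500.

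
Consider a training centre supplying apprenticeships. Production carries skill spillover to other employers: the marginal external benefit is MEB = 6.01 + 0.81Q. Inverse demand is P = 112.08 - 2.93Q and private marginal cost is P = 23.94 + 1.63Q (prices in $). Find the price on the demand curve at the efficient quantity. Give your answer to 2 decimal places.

Social marginal cost = private MC − MEB = 17.93 + 0.82Q.
Set SMC = demand: 17.93 + 0.82Q = 112.08 - 2.93Q → Q* = 25.1067.
Consumer price on the demand curve at Q*: 112.08 − 2.93×25.1067 = 38.5174.

P = $38.52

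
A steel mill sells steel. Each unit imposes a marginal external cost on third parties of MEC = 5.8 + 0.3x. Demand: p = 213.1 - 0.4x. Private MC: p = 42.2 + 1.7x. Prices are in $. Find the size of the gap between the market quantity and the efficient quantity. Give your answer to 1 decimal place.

Market equilibrium (private): 42.2 + 1.7x = 213.1 - 0.4x → x_m = 81.3810.
Social marginal cost = private MC + MEC = 48.0 + 2.0x.
Set SMC = demand: 48.0 + 2.0x = 213.1 - 0.4x → x* = 68.7917.
Gap = |81.3810 − 68.7917| = 12.5893.

12.6 units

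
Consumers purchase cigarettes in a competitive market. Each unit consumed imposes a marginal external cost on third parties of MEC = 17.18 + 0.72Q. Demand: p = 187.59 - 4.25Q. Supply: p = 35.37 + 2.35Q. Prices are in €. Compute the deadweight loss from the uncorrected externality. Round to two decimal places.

DWL = €77.97

Market equilibrium (private): 35.37 + 2.35Q = 187.59 - 4.25Q → Q_m = 23.0636.
Social marginal benefit = demand − MEC = 170.41 - 4.97Q.
Set SMB = MC: 170.41 - 4.97Q = 35.37 + 2.35Q → Q* = 18.4481.
Between Q* and Q_m the wedge MC − SMB runs linearly from 0 to MEC(Q_m), so the loss is a triangle.
DWL = ½ × 4.6155 × 33.7858 = 77.9692.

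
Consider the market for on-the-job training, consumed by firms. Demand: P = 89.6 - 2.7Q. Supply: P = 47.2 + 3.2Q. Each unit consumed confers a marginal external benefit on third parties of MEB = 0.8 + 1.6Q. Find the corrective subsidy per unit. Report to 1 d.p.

subsidy = 16.9 per unit

Social marginal benefit = demand + MEB = 90.4 - 1.1Q.
Set SMB = MC: 90.4 - 1.1Q = 47.2 + 3.2Q → Q* = 10.0465.
The Pigouvian subsidy equals MEB at Q*: 0.8 + 1.6×10.0465 = 16.8744.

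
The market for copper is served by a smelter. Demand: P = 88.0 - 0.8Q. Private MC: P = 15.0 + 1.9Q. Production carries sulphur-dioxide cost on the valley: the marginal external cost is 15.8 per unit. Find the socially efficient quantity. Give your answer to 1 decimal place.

Social marginal cost = private MC + MEC = 30.8 + 1.9Q.
Set SMC = demand: 30.8 + 1.9Q = 88.0 - 0.8Q → Q* = 21.1852.

Q* = 21.2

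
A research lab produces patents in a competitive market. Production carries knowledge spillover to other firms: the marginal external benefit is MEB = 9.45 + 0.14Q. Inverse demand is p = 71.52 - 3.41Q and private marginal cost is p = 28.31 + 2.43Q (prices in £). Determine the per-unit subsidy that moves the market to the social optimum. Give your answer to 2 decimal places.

Social marginal cost = private MC − MEB = 18.86 + 2.29Q.
Set SMC = demand: 18.86 + 2.29Q = 71.52 - 3.41Q → Q* = 9.2386.
The Pigouvian subsidy equals MEB at Q*: 9.45 + 0.14×9.2386 = 10.7434.

subsidy = £10.74 per unit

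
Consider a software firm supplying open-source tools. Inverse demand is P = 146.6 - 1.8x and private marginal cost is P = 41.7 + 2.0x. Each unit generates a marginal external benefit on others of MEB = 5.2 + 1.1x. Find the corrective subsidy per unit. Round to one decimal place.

Social marginal cost = private MC − MEB = 36.5 + 0.9x.
Set SMC = demand: 36.5 + 0.9x = 146.6 - 1.8x → x* = 40.7778.
The Pigouvian subsidy equals MEB at x*: 5.2 + 1.1×40.7778 = 50.0556.

subsidy = 50.1 per unit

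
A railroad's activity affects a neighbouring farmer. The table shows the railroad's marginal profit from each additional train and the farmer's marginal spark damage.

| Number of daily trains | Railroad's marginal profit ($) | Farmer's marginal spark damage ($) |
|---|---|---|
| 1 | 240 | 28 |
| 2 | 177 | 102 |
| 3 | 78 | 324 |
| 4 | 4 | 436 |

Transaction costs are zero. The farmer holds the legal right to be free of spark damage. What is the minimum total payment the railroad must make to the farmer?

Efficient level: marginal profit ≥ marginal spark damage through level 2, so k* = 2.
With the farmer holding the right, the railroad must at least compensate total damage at k*: 28 + 102 = 130.

$130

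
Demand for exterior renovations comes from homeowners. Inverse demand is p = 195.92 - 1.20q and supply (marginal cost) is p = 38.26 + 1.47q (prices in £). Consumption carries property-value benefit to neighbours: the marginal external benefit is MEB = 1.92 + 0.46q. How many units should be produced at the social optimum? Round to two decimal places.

Social marginal benefit = demand + MEB = 197.84 - 0.74q.
Set SMB = MC: 197.84 - 0.74q = 38.26 + 1.47q → q* = 72.2081.

q* = 72.21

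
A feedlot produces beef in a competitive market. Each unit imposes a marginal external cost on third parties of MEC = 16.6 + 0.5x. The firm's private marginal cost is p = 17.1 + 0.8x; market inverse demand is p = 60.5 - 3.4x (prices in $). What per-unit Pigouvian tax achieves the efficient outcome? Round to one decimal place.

tax = $19.5 per unit

Social marginal cost = private MC + MEC = 33.7 + 1.3x.
Set SMC = demand: 33.7 + 1.3x = 60.5 - 3.4x → x* = 5.7021.
The Pigouvian tax equals MEC at x*: 16.6 + 0.5×5.7021 = 19.4511.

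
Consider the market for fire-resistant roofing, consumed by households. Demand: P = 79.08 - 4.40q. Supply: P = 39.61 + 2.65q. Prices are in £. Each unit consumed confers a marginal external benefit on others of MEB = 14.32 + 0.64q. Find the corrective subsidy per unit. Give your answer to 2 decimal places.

Social marginal benefit = demand + MEB = 93.40 - 3.76q.
Set SMB = MC: 93.40 - 3.76q = 39.61 + 2.65q → q* = 8.3916.
The Pigouvian subsidy equals MEB at q*: 14.32 + 0.64×8.3916 = 19.6906.

subsidy = £19.69 per unit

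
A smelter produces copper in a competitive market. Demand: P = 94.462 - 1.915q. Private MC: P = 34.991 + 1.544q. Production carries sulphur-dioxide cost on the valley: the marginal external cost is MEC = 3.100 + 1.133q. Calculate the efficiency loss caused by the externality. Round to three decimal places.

Market equilibrium (private): 34.991 + 1.544q = 94.462 - 1.915q → q_m = 17.1931.
Social marginal cost = private MC + MEC = 38.091 + 2.677q.
Set SMC = demand: 38.091 + 2.677q = 94.462 - 1.915q → q* = 12.2759.
The welfare-loss triangle has base |q_m − q*| and height MEC(q_m) (the vertical gap between SMC and demand is zero at q* and MEC at q_m).
DWL = ½ × 4.9172 × 22.5798 = 55.5147.

DWL = 55.515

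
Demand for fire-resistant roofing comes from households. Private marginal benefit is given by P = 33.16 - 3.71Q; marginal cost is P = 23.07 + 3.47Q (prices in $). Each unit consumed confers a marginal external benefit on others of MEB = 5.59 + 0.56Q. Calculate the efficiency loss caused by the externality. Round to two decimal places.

Market equilibrium (private): 23.07 + 3.47Q = 33.16 - 3.71Q → Q_m = 1.4053.
Social marginal benefit = demand + MEB = 38.75 - 3.15Q.
Set SMB = MC: 38.75 - 3.15Q = 23.07 + 3.47Q → Q* = 2.3686.
Between Q* and Q_m the wedge SMB − MC runs linearly from 0 to MEB(Q_m), so the loss is a triangle.
DWL = ½ × 0.9633 × 6.3770 = 3.0715.

DWL = $3.07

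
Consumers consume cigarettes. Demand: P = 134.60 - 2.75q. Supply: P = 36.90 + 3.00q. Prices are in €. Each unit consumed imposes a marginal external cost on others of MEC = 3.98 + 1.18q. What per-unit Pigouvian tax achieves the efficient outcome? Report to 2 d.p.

Social marginal benefit = demand − MEC = 130.62 - 3.93q.
Set SMB = MC: 130.62 - 3.93q = 36.90 + 3.00q → q* = 13.5238.
The Pigouvian tax equals MEC at q*: 3.98 + 1.18×13.5238 = 19.9381.

tax = €19.94 per unit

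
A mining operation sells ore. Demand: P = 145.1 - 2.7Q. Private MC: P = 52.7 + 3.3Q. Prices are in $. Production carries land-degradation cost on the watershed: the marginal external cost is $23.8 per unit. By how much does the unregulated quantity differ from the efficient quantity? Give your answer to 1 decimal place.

4.0 units

Market equilibrium (private): 52.7 + 3.3Q = 145.1 - 2.7Q → Q_m = 15.4000.
Social marginal cost = private MC + MEC = 76.5 + 3.3Q.
Set SMC = demand: 76.5 + 3.3Q = 145.1 - 2.7Q → Q* = 11.4333.
Gap = |15.4000 − 11.4333| = 3.9667.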